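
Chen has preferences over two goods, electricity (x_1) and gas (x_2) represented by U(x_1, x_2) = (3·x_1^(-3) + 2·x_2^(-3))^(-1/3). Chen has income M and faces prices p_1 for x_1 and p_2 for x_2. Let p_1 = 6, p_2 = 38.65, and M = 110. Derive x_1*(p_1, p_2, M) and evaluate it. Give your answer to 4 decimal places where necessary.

x_1* = 3.9396

MU_x_1 ∝ 3·x_1^(-4), MU_x_2 ∝ 2·x_2^(-4), so MRS = (3/2)·(x_2/x_1)^(4) = p_1/p_2.
Hence x_2/x_1 = ((2/3)·p_1/p_2)^(1/(4)), i.e. raised to the 0.25 power.
Substitute x_2 = (x_2/x_1)·x_1 into the budget: x_1* = M/(p_1 + p_2·(x_2/x_1)).
Numerically x_2/x_1 = 0.567189, so x_1* = 110/(6 + 38.65·0.567189) = 3.9396.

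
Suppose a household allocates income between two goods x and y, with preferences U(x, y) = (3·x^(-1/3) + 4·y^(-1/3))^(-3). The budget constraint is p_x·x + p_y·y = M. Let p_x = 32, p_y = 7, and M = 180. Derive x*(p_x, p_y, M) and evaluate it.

x* = 3.0429

From the CES first-order condition, (3/4)·(y/x)^(4/3) = p_x/p_y.
Hence y/x = ((4/3)·p_x/p_y)^(1/(4/3)), i.e. raised to the 0.75 power.
With the ratio pinned down, the budget gives x* = M/(p_x + p_y·(y/x)) and y* = (y/x)·x*.
Numerically y/x = 3.879207, so x* = 180/(32 + 7·3.879207) = 3.0429.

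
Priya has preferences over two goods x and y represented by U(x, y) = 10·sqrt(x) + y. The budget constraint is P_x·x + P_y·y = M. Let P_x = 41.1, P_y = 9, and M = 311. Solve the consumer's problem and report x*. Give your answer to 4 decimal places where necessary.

x* = 1.1988

Utility is quasi-linear in y; the FOC for x is 5/√x = P_x/P_y.
Thus x* = (5·P_y/P_x)² — independent of M — with the rest of income spent on y.
Plugging in: x* = (5·9/41.1)² = 1.1988.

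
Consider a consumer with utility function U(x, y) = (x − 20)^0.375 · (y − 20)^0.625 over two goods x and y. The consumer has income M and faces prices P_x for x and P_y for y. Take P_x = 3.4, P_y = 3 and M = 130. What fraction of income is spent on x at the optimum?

share on x = 0.5288

Substituting into the budget: x* = 20 + 0.375·(M − 20·P_x − 20·P_y)/P_x, and y* = 20 + 0.625·(…)/P_y.
Discretionary income = 130 − 20·3.4 − 20·3 = 2; x* = 20 + 0.375·2/3.4 = 20.2206; y* = 20 + 0.625·2/3 = 20.4167.
Expenditure on x: 3.4·20.2206 = 68.75; share = 0.5288.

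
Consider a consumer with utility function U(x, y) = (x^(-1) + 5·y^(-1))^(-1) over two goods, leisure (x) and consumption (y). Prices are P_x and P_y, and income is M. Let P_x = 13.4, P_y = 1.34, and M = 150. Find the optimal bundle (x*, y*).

x* = 6.5573, y* = 46.3672

With the ratio pinned down, the budget gives x* = M/(P_x + P_y·(y/x)) and y* = (y/x)·x*.
Numerically y/x = 7.071068, so x* = 150/(13.4 + 1.34·7.071068) = 6.5573 and y* = 7.071068·6.5573 = 46.3672.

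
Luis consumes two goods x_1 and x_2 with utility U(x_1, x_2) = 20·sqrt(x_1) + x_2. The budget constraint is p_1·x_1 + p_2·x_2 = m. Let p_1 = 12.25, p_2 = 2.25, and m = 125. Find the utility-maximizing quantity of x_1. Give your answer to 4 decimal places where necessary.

x_1* = 3.3736

Utility is quasi-linear in x_2; the FOC for x_1 is 10/√x_1 = p_1/p_2.
Thus x_1* = (10·p_2/p_1)² — independent of m — with the rest of income spent on x_2.
Plugging in: x_1* = (10·2.25/12.25)² = 3.3736.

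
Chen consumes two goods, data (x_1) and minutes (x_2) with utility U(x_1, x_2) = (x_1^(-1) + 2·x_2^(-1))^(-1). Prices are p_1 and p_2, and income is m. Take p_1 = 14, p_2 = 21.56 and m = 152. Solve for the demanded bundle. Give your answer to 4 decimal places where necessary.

MU_x_1 ∝ x_1^(-2), MU_x_2 ∝ 2·x_2^(-2), so MRS = (1/2)·(x_2/x_1)^(2) = p_1/p_2.
Solve for the ratio: x_2/x_1 = [2·p_1/p_2]^(0.5).
With the ratio pinned down, the budget gives x_1* = m/(p_1 + p_2·(x_2/x_1)) and x_2* = (x_2/x_1)·x_1*.
Numerically x_2/x_1 = 1.139606, so x_1* = 152/(14 + 21.56·1.139606) = 3.9409 and x_2* = 1.139606·3.9409 = 4.4911.

x_1* = 3.9409, x_2* = 4.4911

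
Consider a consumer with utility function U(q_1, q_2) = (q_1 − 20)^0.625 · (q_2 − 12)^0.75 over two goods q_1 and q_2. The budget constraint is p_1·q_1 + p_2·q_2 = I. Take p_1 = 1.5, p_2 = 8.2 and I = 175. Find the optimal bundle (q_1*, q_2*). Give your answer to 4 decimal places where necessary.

q_1* = 34.1212, q_2* = 15.0998

This is Cobb-Douglas in (q_1−20, q_2−12): tangency gives 0.625·p_2·(q_2−12) = 0.75·p_1·(q_1−20).
After buying the subsistence bundle (20, 12), a share 5/11 of the remaining income goes to q_1: q_1* = 20 + 5/11·(I − 20p_1 − 12p_2)/p_1.
Discretionary income = 175 − 20·1.5 − 12·8.2 = 46.6; q_1* = 20 + 5/11·46.6/1.5 = 34.1212; q_2* = 12 + 6/11·46.6/8.2 = 15.0998.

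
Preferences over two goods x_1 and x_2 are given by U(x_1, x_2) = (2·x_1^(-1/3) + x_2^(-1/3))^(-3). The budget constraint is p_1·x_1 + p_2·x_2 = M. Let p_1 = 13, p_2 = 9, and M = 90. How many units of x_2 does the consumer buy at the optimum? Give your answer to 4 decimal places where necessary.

Substitute x_2 = (x_2/x_1)·x_1 into the budget: x_1* = M/(p_1 + p_2·(x_2/x_1)).
Numerically x_2/x_1 = 0.783435, so x_1* = 90/(13 + 9·0.783435) = 4.4886 and x_2* = 0.783435·4.4886 = 3.5165.

x_2* = 3.5165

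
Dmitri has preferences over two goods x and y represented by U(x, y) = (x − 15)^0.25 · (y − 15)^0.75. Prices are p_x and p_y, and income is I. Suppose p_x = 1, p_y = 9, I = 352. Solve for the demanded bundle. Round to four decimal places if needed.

x* = 65.5, y* = 31.8333

Let x' = x−15, y' = y−15. MRS = (1/3)·y'/x' = p_x/p_y.
Substituting into the budget: x* = 15 + 0.25·(I − 15·p_x − 15·p_y)/p_x, and y* = 15 + 0.75·(…)/p_y.
Discretionary income = 352 − 15·1 − 15·9 = 202; x* = 15 + 0.25·202/1 = 65.5; y* = 15 + 0.75·202/9 = 31.8333.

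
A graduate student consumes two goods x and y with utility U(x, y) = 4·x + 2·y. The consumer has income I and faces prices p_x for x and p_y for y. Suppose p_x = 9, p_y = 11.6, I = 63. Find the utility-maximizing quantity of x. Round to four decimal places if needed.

x* = 7

Perfect substitutes: compare marginal utility per dollar. 4/p_x vs 2/p_y → 0.4444 vs 0.1724.
x gives more utility per dollar, so spend all income on x: x* = I/p_x, y* = 0.
Numerically: x* = 7, y* = 0.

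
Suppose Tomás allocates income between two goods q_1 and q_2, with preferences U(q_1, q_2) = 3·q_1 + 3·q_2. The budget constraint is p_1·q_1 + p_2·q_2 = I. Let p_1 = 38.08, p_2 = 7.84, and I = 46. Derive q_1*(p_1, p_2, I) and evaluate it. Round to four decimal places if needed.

q_1* = 0

Linear utility — the consumer picks whichever good has higher MU/price: 3/38.08 = 0.0788 vs 3/7.84 = 0.3827.
q_2 gives more utility per dollar, so spend all income on q_2: q_2* = I/p_2, q_1* = 0.
Numerically: q_1* = 0, q_2* = 5.8673.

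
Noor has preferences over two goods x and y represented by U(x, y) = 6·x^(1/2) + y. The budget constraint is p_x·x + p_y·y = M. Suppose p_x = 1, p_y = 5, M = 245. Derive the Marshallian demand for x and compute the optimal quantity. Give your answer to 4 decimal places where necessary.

Utility is quasi-linear in y; the FOC for x is 3/√x = p_x/p_y.
Thus x* = (3·p_y/p_x)² — independent of M — with the rest of income spent on y.
Plugging in: x* = (3·5/1)² = 225.

x* = 225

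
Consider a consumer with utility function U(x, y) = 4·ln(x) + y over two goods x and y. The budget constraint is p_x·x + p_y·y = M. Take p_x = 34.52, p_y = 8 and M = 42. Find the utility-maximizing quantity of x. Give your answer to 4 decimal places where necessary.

At the given prices: x* = 4·8/34.52 = 0.927.

x* = 0.927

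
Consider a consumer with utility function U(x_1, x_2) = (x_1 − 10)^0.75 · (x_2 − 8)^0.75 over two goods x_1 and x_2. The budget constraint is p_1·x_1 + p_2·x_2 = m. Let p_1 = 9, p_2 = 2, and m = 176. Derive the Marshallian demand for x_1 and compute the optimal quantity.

x_1* = 13.8889

This is Cobb-Douglas in (x_1−10, x_2−8): tangency gives 0.75·p_2·(x_2−8) = 0.75·p_1·(x_1−10).
After buying the subsistence bundle (10, 8), a share 0.5 of the remaining income goes to x_1: x_1* = 10 + 0.5·(m − 10p_1 − 8p_2)/p_1.
Discretionary income = 176 − 10·9 − 8·2 = 70; x_1* = 10 + 0.5·70/9 = 13.8889.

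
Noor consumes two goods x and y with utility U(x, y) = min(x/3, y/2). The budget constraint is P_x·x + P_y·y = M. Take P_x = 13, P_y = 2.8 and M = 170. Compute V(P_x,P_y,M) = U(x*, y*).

Demand: x*(P_x,P_y,M) = 3·M/(3·P_x + 2·P_y), y* = 2·M/(3·P_x + 2·P_y).
Here 3·13 + 2·2.8 = 44.6, giving x* = 11.435 and y* = 7.6233.
Utility at the optimum: U(11.435, 7.6233) = 3.8117.

V = 3.8117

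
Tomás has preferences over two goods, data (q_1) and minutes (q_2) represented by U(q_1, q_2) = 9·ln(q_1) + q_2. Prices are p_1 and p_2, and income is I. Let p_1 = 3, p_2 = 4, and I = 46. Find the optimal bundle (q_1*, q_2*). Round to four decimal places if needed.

q_1* = 12, q_2* = 2.5

MU_q_1 = 9/q_1, MU_q_2 = 1. Tangency: 9/q_1 = p_1/p_2.
So q_1*(p_1,p_2) = 9·p_2/p_1, independent of income; and q_2* = (I − 9·p_2)/p_2.
At the given prices: q_1* = 9·4/3 = 12, and q_2* = 2.5.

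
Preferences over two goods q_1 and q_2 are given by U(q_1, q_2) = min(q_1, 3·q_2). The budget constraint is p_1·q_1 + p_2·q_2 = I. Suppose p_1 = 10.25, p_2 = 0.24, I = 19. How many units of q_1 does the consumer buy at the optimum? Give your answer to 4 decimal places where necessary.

q_1* = 1.8393

Leontief preferences: the optimum is at the kink where q_1/3 = q_2/1, i.e. q_2 = (1/3)·q_1.
Budget: p_1·q_1 + p_2·(1/3)·q_1 = I, so (3·p_1 + p_2)·q_1 = 3·I.
Demand: q_1*(p_1,p_2,I) = 3·I/(3·p_1 + p_2), q_2* = I/(3·p_1 + p_2).
Here 3·10.25 + 0.24 = 30.99, giving q_1* = 1.8393.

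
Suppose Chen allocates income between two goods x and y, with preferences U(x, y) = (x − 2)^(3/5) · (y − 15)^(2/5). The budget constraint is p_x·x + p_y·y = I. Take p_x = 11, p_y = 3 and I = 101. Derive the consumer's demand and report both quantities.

x* = 3.8545, y* = 19.5333

Let x' = x−2, y' = y−15. MRS = (3/2)·y'/x' = p_x/p_y.
Substituting into the budget: x* = 2 + 0.6·(I − 2·p_x − 15·p_y)/p_x, and y* = 15 + 0.4·(…)/p_y.
Discretionary income = 101 − 2·11 − 15·3 = 34; x* = 2 + 0.6·34/11 = 3.8545; y* = 15 + 0.4·34/3 = 19.5333.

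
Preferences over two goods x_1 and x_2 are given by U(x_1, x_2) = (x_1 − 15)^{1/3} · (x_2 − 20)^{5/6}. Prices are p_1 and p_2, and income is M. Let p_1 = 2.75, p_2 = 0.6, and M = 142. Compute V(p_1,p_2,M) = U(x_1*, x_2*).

V = 101.8975

Let x_1' = x_1−15, x_2' = x_2−20. MRS = (2/5)·x_2'/x_1' = p_1/p_2.
After buying the subsistence bundle (15, 20), a share 2/7 of the remaining income goes to x_1: x_1* = 15 + 2/7·(M − 15p_1 − 20p_2)/p_1.
Discretionary income = 142 − 15·2.75 − 20·0.6 = 88.75; x_1* = 15 + 2/7·88.75/2.75 = 24.2208; x_2* = 20 + 5/7·88.75/0.6 = 125.6548.
Utility at the optimum: U(24.2208, 125.6548) = 101.8975.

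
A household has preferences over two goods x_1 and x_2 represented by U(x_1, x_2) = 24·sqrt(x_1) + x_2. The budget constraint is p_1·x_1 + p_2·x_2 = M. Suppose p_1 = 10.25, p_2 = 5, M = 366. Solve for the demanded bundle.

Utility is quasi-linear in x_2; the FOC for x_1 is 12/√x_1 = p_1/p_2.
Solve: √x_1 = 12·p_2/p_1, so x_1*(p_1,p_2) = (12·p_2/p_1)², and x_2* = (M − p_1·x_1*)/p_2.
Plugging in: x_1* = (12·5/10.25)² = 34.2653, x_2* = 2.9561.

x_1* = 34.2653, x_2* = 2.9561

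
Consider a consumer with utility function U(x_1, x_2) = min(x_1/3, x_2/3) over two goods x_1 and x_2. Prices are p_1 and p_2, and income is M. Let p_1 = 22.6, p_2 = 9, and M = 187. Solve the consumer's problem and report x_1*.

With perfect complements, no substitution: consume in ratio x_1:x_2 = 3:3.
Budget: p_1·x_1 + p_2·x_1 = M, so (3·p_1 + 3·p_2)·x_1 = 3·M.
Demand: x_1*(p_1,p_2,M) = 3·M/(3·p_1 + 3·p_2), x_2* = 3·M/(3·p_1 + 3·p_2).
Here 3·22.6 + 3·9 = 94.8, giving x_1* = 5.9177.

x_1* = 5.9177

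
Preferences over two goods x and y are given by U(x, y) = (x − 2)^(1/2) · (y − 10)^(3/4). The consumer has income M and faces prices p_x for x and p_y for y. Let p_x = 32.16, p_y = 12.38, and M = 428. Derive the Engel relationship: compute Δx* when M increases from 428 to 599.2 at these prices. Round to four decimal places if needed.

Δx* = 2.1294

This is Cobb-Douglas in (x−2, y−10): tangency gives 0.5·p_y·(y−10) = 0.75·p_x·(x−2).
Substituting into the budget: x* = 2 + 0.4·(M − 2·p_x − 10·p_y)/p_x, and y* = 10 + 0.6·(…)/p_y.
Discretionary income = 428 − 2·32.16 − 10·12.38 = 239.88; x* = 2 + 0.4·239.88/32.16 = 4.9836.
At M' = 599.2: x* = 7.1129. Change: 7.1129 − 4.9836 = 2.1294.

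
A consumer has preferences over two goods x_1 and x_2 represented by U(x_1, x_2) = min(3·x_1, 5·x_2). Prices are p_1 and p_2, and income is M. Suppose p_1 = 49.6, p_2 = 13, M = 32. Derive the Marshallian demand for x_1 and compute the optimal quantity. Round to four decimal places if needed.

x_1* = 0.5575

With perfect complements, no substitution: consume in ratio x_1:x_2 = 5:3.
Budget: p_1·x_1 + p_2·(3/5)·x_1 = M, so (5·p_1 + 3·p_2)·x_1 = 5·M.
Demand: x_1*(p_1,p_2,M) = 5·M/(5·p_1 + 3·p_2), x_2* = 3·M/(5·p_1 + 3·p_2).
Here 5·49.6 + 3·13 = 287, giving x_1* = 0.5575.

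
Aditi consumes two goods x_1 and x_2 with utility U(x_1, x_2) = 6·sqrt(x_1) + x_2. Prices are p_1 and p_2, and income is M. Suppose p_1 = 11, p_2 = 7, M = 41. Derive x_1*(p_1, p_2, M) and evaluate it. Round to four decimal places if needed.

MU_x_1 = 3/√x_1, MU_x_2 = 1. Tangency: 3/√x_1 = p_1/p_2.
Solve: √x_1 = 3·p_2/p_1, so x_1*(p_1,p_2) = (3·p_2/p_1)², and x_2* = (M − p_1·x_1*)/p_2.
Plugging in: x_1* = (3·7/11)² = 3.6446.

x_1* = 3.6446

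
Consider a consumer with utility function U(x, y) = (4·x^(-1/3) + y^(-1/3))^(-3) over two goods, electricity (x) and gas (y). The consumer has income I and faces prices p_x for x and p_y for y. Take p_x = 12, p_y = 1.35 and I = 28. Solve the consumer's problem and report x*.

MU_x ∝ 4·x^(-4/3), MU_y ∝ y^(-4/3), so MRS = 4·(y/x)^(4/3) = p_x/p_y.
Solve for the ratio: y/x = [(1/4)·p_x/p_y]^(0.75).
With the ratio pinned down, the budget gives x* = I/(p_x + p_y·(y/x)) and y* = (y/x)·x*.
Numerically y/x = 1.820081, so x* = 28/(12 + 1.35·1.820081) = 1.9368.

x* = 1.9368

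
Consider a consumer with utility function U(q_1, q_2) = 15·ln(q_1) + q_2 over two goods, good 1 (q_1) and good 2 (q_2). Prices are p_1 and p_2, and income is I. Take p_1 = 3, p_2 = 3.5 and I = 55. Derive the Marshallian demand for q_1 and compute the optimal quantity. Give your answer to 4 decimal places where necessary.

q_1* = 17.5

MU_q_1 = 15/q_1, MU_q_2 = 1. Tangency: 15/q_1 = p_1/p_2.
So q_1*(p_1,p_2) = 15·p_2/p_1, independent of income; and q_2* = (I − 15·p_2)/p_2.
At the given prices: q_1* = 15·3.5/3 = 17.5.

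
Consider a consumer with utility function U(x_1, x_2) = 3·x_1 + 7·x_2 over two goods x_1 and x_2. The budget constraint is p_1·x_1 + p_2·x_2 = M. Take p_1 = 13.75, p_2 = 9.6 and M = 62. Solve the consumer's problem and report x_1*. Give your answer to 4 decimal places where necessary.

x_1* = 0

Numerically: x_1* = 0, x_2* = 6.4583.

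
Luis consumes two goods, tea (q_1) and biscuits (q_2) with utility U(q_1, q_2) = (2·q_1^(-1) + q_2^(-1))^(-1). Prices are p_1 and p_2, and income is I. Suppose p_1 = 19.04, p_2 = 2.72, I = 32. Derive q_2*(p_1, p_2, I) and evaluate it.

q_2* = 2.4811

With the ratio pinned down, the budget gives q_1* = I/(p_1 + p_2·(q_2/q_1)) and q_2* = (q_2/q_1)·q_1*.
Numerically q_2/q_1 = 1.870829, so q_1* = 32/(19.04 + 2.72·1.870829) = 1.3262 and q_2* = 1.870829·1.3262 = 2.4811.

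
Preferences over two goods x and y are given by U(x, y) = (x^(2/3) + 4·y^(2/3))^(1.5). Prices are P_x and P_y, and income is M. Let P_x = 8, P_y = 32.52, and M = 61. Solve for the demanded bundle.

From the CES first-order condition, (1/4)·(y/x)^(1/3) = P_x/P_y.
Hence y/x = (4·P_x/P_y)^(1/(1/3)), i.e. raised to the 3 power.
Substitute y = (y/x)·x into the budget: x* = M/(P_x + P_y·(y/x)).
Numerically y/x = 0.952792, so x* = 61/(8 + 32.52·0.952792) = 1.5647 and y* = 0.952792·1.5647 = 1.4908.

x* = 1.5647, y* = 1.4908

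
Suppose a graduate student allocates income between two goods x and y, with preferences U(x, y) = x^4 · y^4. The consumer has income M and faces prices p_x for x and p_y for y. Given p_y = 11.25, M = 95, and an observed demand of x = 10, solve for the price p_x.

MU_x/MU_y = (4·y)/(4·x); tangency sets this equal to p_x/p_y.
So 4·p_y·y = 4·p_x·x; combined with the budget, a share 0.5 of income goes to x.
Demand: x*(p_x,p_y,M) = 0.5·M/p_x and y* = 0.5·M/p_y.
Set x* = 10 in the demand function and solve for p_x: p_x = 4.75.

p_x = 4.75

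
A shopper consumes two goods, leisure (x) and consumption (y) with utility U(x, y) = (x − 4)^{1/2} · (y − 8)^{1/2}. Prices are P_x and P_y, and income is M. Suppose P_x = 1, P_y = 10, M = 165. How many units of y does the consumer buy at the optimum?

Let x' = x−4, y' = y−8. MRS = y'/x' = P_x/P_y.
After buying the subsistence bundle (4, 8), a share 0.5 of the remaining income goes to x: x* = 4 + 0.5·(M − 4P_x − 8P_y)/P_x.
Discretionary income = 165 − 4·1 − 8·10 = 81; y* = 8 + 0.5·81/10 = 12.05.

y* = 12.05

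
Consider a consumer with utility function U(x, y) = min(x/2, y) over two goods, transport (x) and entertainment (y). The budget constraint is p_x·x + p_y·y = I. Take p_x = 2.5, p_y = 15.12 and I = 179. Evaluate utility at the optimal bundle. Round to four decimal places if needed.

With perfect complements, no substitution: consume in ratio x:y = 2:1.
Budget: p_x·x + p_y·(1/2)·x = I, so (2·p_x + p_y)·x = 2·I.
Demand: x*(p_x,p_y,I) = 2·I/(2·p_x + p_y), y* = I/(2·p_x + p_y).
Here 2·2.5 + 15.12 = 20.12, giving x* = 17.7932 and y* = 8.8966.
Utility at the optimum: U(17.7932, 8.8966) = 8.8966.

V = 8.8966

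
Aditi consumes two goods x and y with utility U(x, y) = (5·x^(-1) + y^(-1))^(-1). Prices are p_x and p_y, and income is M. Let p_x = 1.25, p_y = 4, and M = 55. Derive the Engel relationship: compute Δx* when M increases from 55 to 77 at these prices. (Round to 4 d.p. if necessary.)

From the CES first-order condition, 5·(y/x)^(2) = p_x/p_y.
Hence y/x = ((1/5)·p_x/p_y)^(1/(2)), i.e. raised to the 0.5 power.
With the ratio pinned down, the budget gives x* = M/(p_x + p_y·(y/x)) and y* = (y/x)·x*.
Numerically y/x = 0.25, so x* = 55/(1.25 + 4·0.25) = 24.4444.
At M' = 77: x* = 34.2222. Change: 34.2222 − 24.4444 = 9.7778.

Δx* = 9.7778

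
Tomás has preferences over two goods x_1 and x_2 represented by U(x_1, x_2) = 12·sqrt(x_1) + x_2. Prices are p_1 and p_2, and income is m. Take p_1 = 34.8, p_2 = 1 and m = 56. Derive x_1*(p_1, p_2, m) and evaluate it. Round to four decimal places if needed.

x_1* = 0.0297

Solve: √x_1 = 6·p_2/p_1, so x_1*(p_1,p_2) = (6·p_2/p_1)², and x_2* = (m − p_1·x_1*)/p_2.
Plugging in: x_1* = (6·1/34.8)² = 0.0297.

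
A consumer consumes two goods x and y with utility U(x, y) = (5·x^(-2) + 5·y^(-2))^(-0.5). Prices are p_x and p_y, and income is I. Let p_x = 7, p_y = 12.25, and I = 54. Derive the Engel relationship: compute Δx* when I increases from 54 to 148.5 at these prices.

MRS = MU_x/MU_y = (y/x)^(3). Set equal to p_x/p_y.
Hence y/x = (p_x/p_y)^(1/(3)), i.e. raised to the 1/3 power.
With the ratio pinned down, the budget gives x* = I/(p_x + p_y·(y/x)) and y* = (y/x)·x*.
Numerically y/x = 0.829827, so x* = 54/(7 + 12.25·0.829827) = 3.1459.
At I' = 148.5: x* = 8.6511. Change: 8.6511 − 3.1459 = 5.5053.

Δx* = 5.5053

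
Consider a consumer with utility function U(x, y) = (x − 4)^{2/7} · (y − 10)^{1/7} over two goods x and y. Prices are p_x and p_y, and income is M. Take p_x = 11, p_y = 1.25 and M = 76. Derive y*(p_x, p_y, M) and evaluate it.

MRS = 2·(y−10)/(x−4). Tangency with p_x/p_y gives y−10 = (1/2)·(p_x/p_y)·(x−4).
Substituting into the budget: x* = 4 + 2/3·(M − 4·p_x − 10·p_y)/p_x, and y* = 10 + 1/3·(…)/p_y.
Discretionary income = 76 − 4·11 − 10·1.25 = 19.5; y* = 10 + 1/3·19.5/1.25 = 15.2.

y* = 15.2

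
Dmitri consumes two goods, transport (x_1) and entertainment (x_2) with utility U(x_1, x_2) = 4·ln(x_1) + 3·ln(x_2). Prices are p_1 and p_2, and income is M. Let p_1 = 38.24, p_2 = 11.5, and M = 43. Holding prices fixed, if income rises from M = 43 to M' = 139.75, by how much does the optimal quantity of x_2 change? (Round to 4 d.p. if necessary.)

Tangency: MRS = (4/3)·x_2/x_1 = p_1/p_2.
So 4·p_2·x_2 = 3·p_1·x_1; combined with the budget, a share 4/7 of income goes to x_1.
Demand: x_1*(p_1,p_2,M) = 4/7·M/p_1 and x_2* = 3/7·M/p_2.
At p_1=38.24, p_2=11.5, M=43: x_2* = 3/7·43/11.5 = 1.6025.
At M' = 139.75: x_2* = 5.2081. Change: 5.2081 − 1.6025 = 3.6056.

Δx_2* = 3.6056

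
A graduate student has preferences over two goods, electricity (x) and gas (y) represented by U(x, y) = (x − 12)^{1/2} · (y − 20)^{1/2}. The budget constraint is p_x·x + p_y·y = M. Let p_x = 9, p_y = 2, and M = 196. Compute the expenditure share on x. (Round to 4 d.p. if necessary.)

share on x = 0.6735

MRS = (y−20)/(x−12). Tangency with p_x/p_y gives y−20 = (p_x/p_y)·(x−12).
Substituting into the budget: x* = 12 + 0.5·(M − 12·p_x − 20·p_y)/p_x, and y* = 20 + 0.5·(…)/p_y.
Discretionary income = 196 − 12·9 − 20·2 = 48; x* = 12 + 0.5·48/9 = 14.6667; y* = 20 + 0.5·48/2 = 32.
Expenditure on x: 9·14.6667 = 132; share = 0.6735.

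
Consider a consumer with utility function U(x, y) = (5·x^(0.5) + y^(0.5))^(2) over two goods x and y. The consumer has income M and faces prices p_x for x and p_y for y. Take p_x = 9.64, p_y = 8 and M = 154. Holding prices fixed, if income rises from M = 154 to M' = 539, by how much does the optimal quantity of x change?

With the ratio pinned down, the budget gives x* = M/(p_x + p_y·(y/x)) and y* = (y/x)·x*.
Numerically y/x = 0.058081, so x* = 154/(9.64 + 8·0.058081) = 15.2405.
At M' = 539: x* = 53.3418. Change: 53.3418 − 15.2405 = 38.1013.

Δx* = 38.1013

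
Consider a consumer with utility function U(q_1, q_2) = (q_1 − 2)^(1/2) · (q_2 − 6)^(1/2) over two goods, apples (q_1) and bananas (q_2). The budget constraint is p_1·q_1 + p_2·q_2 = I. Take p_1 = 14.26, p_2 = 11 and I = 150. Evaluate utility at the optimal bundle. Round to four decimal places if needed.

MRS = (q_2−6)/(q_1−2). Tangency with p_1/p_2 gives q_2−6 = (p_1/p_2)·(q_1−2).
Substituting into the budget: q_1* = 2 + 0.5·(I − 2·p_1 − 6·p_2)/p_1, and q_2* = 6 + 0.5·(…)/p_2.
Discretionary income = 150 − 2·14.26 − 6·11 = 55.48; q_1* = 2 + 0.5·55.48/14.26 = 3.9453; q_2* = 6 + 0.5·55.48/11 = 8.5218.
Utility at the optimum: U(3.9453, 8.5218) = 2.2149.

V = 2.2149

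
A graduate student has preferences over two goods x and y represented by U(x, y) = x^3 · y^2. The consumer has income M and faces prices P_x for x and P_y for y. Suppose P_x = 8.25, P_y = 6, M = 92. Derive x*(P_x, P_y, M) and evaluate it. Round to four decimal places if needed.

x* = 6.6909

The MRS is (3/2)·y/x. Set MRS = P_x/P_y.
Rearranging, P_y·y = (2/3)·P_x·x. Substituting into the budget gives P_x·x·(1 + (2/3)) = M.
Demand: x*(P_x,P_y,M) = 0.6·M/P_x and y* = 0.4·M/P_y.
At P_x=8.25, P_y=6, M=92: x* = 0.6·92/8.25 = 6.6909.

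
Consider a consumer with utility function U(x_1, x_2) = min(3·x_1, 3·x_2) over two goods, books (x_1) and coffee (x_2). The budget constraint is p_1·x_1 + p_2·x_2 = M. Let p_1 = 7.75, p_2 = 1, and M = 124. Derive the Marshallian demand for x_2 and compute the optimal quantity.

With perfect complements, no substitution: consume in ratio x_1:x_2 = 3:3.
Budget: p_1·x_1 + p_2·x_1 = M, so (3·p_1 + 3·p_2)·x_1 = 3·M.
Demand: x_1*(p_1,p_2,M) = 3·M/(3·p_1 + 3·p_2), x_2* = 3·M/(3·p_1 + 3·p_2).
Here 3·7.75 + 3·1 = 26.25, giving x_2* = 14.1714.

x_2* = 14.1714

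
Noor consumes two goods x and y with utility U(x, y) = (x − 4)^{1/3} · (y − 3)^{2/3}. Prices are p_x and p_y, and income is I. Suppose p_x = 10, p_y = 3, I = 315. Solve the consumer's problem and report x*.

This is Cobb-Douglas in (x−4, y−3): tangency gives 1/3·p_y·(y−3) = 2/3·p_x·(x−4).
Substituting into the budget: x* = 4 + 1/3·(I − 4·p_x − 3·p_y)/p_x, and y* = 3 + 2/3·(…)/p_y.
Discretionary income = 315 − 4·10 − 3·3 = 266; x* = 4 + 1/3·266/10 = 12.8667.

x* = 12.8667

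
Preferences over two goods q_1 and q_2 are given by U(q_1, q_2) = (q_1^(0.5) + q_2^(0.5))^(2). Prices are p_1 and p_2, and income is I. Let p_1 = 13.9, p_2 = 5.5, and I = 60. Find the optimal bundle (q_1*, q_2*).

From the CES first-order condition, (q_2/q_1)^(0.5) = p_1/p_2.
Solve for the ratio: q_2/q_1 = [p_1/p_2]^(2).
With the ratio pinned down, the budget gives q_1* = I/(p_1 + p_2·(q_2/q_1)) and q_2* = (q_2/q_1)·q_1*.
Numerically q_2/q_1 = 6.387107, so q_1* = 60/(13.9 + 5.5·6.387107) = 1.2238 and q_2* = 6.387107·1.2238 = 7.8163.

q_1* = 1.2238, q_2* = 7.8163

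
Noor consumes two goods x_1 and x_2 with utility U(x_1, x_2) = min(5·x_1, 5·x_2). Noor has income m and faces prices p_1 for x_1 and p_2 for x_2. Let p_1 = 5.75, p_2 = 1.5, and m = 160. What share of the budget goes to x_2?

share on x_2 = 0.2069

Demand: x_1*(p_1,p_2,m) = 5·m/(5·p_1 + 5·p_2), x_2* = 5·m/(5·p_1 + 5·p_2).
Here 5·5.75 + 5·1.5 = 36.25, giving x_1* = 22.069 and x_2* = 22.069.
Expenditure on x_2: 1.5·22.069 = 33.1034; share = 0.2069.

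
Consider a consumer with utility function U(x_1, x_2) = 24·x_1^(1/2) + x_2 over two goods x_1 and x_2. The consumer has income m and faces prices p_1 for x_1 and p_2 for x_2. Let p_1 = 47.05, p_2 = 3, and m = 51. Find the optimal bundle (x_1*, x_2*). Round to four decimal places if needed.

x_1* = 0.5854, x_2* = 7.8183

MU_x_1 = 12/√x_1, MU_x_2 = 1. Tangency: 12/√x_1 = p_1/p_2.
Solve: √x_1 = 12·p_2/p_1, so x_1*(p_1,p_2) = (12·p_2/p_1)², and x_2* = (m − p_1·x_1*)/p_2.
Plugging in: x_1* = (12·3/47.05)² = 0.5854, x_2* = 7.8183.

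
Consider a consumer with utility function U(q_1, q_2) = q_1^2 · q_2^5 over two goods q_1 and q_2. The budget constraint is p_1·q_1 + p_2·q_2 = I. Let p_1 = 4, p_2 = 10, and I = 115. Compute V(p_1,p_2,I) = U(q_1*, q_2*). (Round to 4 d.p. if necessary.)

Demand: q_1*(p_1,p_2,I) = 2/7·I/p_1 and q_2* = 5/7·I/p_2.
At p_1=4, p_2=10, I=115: q_1* = 2/7·115/4 = 8.2143, q_2* = 8.2143.
Utility at the optimum: U(8.2143, 8.2143) = 2523414.7235.

V = 2523414.7235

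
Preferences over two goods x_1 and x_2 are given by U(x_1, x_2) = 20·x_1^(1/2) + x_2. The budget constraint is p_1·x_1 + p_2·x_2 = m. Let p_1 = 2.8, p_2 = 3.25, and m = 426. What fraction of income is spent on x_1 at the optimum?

share on x_1 = 0.8855

MU_x_1 = 10/√x_1, MU_x_2 = 1. Tangency: 10/√x_1 = p_1/p_2.
Thus x_1* = (10·p_2/p_1)² — independent of m — with the rest of income spent on x_2.
Plugging in: x_1* = (10·3.25/2.8)² = 134.7258, x_2* = 15.0055.
Expenditure on x_1: 2.8·134.7258 = 377.2321; share = 0.8855.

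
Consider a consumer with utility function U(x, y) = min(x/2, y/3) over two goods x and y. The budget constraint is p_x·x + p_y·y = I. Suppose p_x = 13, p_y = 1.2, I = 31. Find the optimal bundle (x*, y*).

x* = 2.0946, y* = 3.1419

With perfect complements, no substitution: consume in ratio x:y = 2:3.
Budget: p_x·x + p_y·(3/2)·x = I, so (2·p_x + 3·p_y)·x = 2·I.
Demand: x*(p_x,p_y,I) = 2·I/(2·p_x + 3·p_y), y* = 3·I/(2·p_x + 3·p_y).
Here 2·13 + 3·1.2 = 29.6, giving x* = 2.0946 and y* = 3.1419.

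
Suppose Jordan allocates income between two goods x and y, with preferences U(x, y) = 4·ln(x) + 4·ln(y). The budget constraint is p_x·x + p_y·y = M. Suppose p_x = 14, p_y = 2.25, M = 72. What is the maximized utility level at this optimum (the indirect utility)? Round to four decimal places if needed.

V = 14.8682

Tangency: MRS = y/x = p_x/p_y.
So 4·p_y·y = 4·p_x·x; combined with the budget, a share 0.5 of income goes to x.
Demand: x*(p_x,p_y,M) = 0.5·M/p_x and y* = 0.5·M/p_y.
At p_x=14, p_y=2.25, M=72: x* = 0.5·72/14 = 2.5714, y* = 16.
Utility at the optimum: U(2.5714, 16) = 14.8682.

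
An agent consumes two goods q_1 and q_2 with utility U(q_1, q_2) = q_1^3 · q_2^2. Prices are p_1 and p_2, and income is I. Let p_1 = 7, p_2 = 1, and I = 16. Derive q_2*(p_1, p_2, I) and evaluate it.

q_2* = 6.4

Tangency: MRS = (3/2)·q_2/q_1 = p_1/p_2.
So 3·p_2·q_2 = 2·p_1·q_1; combined with the budget, a share 0.6 of income goes to q_1.
Demand: q_1*(p_1,p_2,I) = 0.6·I/p_1 and q_2* = 0.4·I/p_2.
At p_1=7, p_2=1, I=16: q_2* = 0.4·16/1 = 6.4.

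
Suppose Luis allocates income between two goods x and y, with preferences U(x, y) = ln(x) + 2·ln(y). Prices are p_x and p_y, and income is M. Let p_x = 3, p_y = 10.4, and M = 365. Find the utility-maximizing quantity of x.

x* = 40.5556

Tangency: MRS = (1/2)·y/x = p_x/p_y.
So p_y·y = 2·p_x·x; combined with the budget, a share 1/3 of income goes to x.
Demand: x*(p_x,p_y,M) = 1/3·M/p_x and y* = 2/3·M/p_y.
At p_x=3, p_y=10.4, M=365: x* = 1/3·365/3 = 40.5556.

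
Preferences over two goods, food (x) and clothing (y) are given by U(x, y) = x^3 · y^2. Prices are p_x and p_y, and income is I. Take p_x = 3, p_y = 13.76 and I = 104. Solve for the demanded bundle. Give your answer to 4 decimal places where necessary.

x* = 20.8, y* = 3.0233

Tangency: MRS = (3/2)·y/x = p_x/p_y.
Rearranging, p_y·y = (2/3)·p_x·x. Substituting into the budget gives p_x·x·(1 + (2/3)) = I.
Demand: x*(p_x,p_y,I) = 0.6·I/p_x and y* = 0.4·I/p_y.
At p_x=3, p_y=13.76, I=104: x* = 0.6·104/3 = 20.8, y* = 3.0233.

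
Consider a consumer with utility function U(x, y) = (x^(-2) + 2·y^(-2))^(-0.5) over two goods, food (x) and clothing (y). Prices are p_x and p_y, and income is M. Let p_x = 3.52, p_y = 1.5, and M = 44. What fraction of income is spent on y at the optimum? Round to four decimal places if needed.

share on y = 0.4164

MU_x ∝ x^(-3), MU_y ∝ 2·y^(-3), so MRS = (1/2)·(y/x)^(3) = p_x/p_y.
Solve for the ratio: y/x = [2·p_x/p_y]^(1/3).
With the ratio pinned down, the budget gives x* = M/(p_x + p_y·(y/x)) and y* = (y/x)·x*.
Numerically y/x = 1.674276, so x* = 44/(3.52 + 1.5·1.674276) = 7.2951 and y* = 1.674276·7.2951 = 12.2141.
Expenditure on y: 1.5·12.2141 = 18.3211; share = 0.4164.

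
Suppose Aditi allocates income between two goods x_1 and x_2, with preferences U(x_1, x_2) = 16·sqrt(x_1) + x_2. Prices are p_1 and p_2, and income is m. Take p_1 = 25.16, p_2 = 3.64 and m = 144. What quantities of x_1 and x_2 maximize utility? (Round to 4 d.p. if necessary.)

x_1* = 1.3396, x_2* = 30.3013

Set MRS = p_1/p_2: 8·x_1^(−1/2) = p_1/p_2.
Solve: √x_1 = 8·p_2/p_1, so x_1*(p_1,p_2) = (8·p_2/p_1)², and x_2* = (m − p_1·x_1*)/p_2.
Plugging in: x_1* = (8·3.64/25.16)² = 1.3396, x_2* = 30.3013.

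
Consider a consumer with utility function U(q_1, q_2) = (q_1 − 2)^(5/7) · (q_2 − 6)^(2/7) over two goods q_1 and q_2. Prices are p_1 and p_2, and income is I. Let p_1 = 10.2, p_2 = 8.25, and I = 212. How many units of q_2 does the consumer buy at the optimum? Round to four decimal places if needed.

q_2* = 10.9212

Let q_1' = q_1−2, q_2' = q_2−6. MRS = (5/2)·q_2'/q_1' = p_1/p_2.
After buying the subsistence bundle (2, 6), a share 5/7 of the remaining income goes to q_1: q_1* = 2 + 5/7·(I − 2p_1 − 6p_2)/p_1.
Discretionary income = 212 − 2·10.2 − 6·8.25 = 142.1; q_2* = 6 + 2/7·142.1/8.25 = 10.9212.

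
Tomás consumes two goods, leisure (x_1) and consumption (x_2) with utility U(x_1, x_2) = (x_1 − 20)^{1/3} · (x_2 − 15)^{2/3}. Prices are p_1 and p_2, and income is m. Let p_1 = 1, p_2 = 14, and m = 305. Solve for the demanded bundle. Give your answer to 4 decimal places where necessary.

MRS = (1/2)·(x_2−15)/(x_1−20). Tangency with p_1/p_2 gives x_2−15 = 2·(p_1/p_2)·(x_1−20).
Substituting into the budget: x_1* = 20 + 1/3·(m − 20·p_1 − 15·p_2)/p_1, and x_2* = 15 + 2/3·(…)/p_2.
Discretionary income = 305 − 20·1 − 15·14 = 75; x_1* = 20 + 1/3·75/1 = 45; x_2* = 15 + 2/3·75/14 = 18.5714.

x_1* = 45, x_2* = 18.5714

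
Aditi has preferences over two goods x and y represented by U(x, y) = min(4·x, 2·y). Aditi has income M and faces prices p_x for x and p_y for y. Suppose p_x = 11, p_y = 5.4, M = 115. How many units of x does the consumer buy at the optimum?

x* = 5.2752

Leontief preferences: the optimum is at the kink where x/2 = y/4, i.e. y = 2·x.
Budget: p_x·x + p_y·2·x = M, so (2·p_x + 4·p_y)·x = 2·M.
Demand: x*(p_x,p_y,M) = 2·M/(2·p_x + 4·p_y), y* = 4·M/(2·p_x + 4·p_y).
Here 2·11 + 4·5.4 = 43.6, giving x* = 5.2752.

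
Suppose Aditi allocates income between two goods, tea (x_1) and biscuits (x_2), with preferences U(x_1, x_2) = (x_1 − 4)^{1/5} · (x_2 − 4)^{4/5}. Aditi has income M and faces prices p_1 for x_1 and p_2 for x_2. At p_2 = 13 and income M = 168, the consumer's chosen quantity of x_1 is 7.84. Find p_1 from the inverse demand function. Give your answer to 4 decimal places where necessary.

This is Cobb-Douglas in (x_1−4, x_2−4): tangency gives 0.2·p_2·(x_2−4) = 0.8·p_1·(x_1−4).
After buying the subsistence bundle (4, 4), a share 0.2 of the remaining income goes to x_1: x_1* = 4 + 0.2·(M − 4p_1 − 4p_2)/p_1.
Set x_1* = 7.84 in the demand function and solve for p_1: p_1 = 5.

p_1 = 5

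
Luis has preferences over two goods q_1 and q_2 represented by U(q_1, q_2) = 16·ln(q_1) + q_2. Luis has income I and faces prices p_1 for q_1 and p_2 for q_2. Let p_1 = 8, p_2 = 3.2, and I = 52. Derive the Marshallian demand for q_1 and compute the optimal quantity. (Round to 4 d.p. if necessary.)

q_1* = 6.4

Set MRS = p_1/p_2: (16/q_1)/1 = p_1/p_2.
So q_1*(p_1,p_2) = 16·p_2/p_1, independent of income; and q_2* = (I − 16·p_2)/p_2.
At the given prices: q_1* = 16·3.2/8 = 6.4.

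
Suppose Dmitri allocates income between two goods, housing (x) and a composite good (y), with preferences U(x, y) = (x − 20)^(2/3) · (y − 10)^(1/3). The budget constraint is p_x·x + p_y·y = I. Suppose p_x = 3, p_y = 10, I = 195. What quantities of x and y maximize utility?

x* = 27.7778, y* = 11.1667

Substituting into the budget: x* = 20 + 2/3·(I − 20·p_x − 10·p_y)/p_x, and y* = 10 + 1/3·(…)/p_y.
Discretionary income = 195 − 20·3 − 10·10 = 35; x* = 20 + 2/3·35/3 = 27.7778; y* = 10 + 1/3·35/10 = 11.1667.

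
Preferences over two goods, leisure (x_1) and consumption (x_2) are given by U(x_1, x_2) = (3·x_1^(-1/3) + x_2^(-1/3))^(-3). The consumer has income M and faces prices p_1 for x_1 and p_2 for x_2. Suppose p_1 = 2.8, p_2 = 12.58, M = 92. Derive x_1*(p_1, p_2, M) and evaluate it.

x_1* = 20.0509

From the CES first-order condition, 3·(x_2/x_1)^(4/3) = p_1/p_2.
Solve for the ratio: x_2/x_1 = [(1/3)·p_1/p_2]^(0.75).
Substitute x_2 = (x_2/x_1)·x_1 into the budget: x_1* = M/(p_1 + p_2·(x_2/x_1)).
Numerically x_2/x_1 = 0.142157, so x_1* = 92/(2.8 + 12.58·0.142157) = 20.0509.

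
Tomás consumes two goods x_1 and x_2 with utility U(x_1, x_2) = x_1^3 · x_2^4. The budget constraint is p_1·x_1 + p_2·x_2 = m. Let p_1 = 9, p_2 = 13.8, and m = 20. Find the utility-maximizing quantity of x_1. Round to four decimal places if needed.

x_1* = 0.9524

Demand: x_1*(p_1,p_2,m) = 3/7·m/p_1 and x_2* = 4/7·m/p_2.
At p_1=9, p_2=13.8, m=20: x_1* = 3/7·20/9 = 0.9524.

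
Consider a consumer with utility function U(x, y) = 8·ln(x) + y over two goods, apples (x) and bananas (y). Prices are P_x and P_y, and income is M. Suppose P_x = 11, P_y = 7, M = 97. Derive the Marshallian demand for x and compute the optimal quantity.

x* = 5.0909

MU_x = 8/x, MU_y = 1. Tangency: 8/x = P_x/P_y.
So x*(P_x,P_y) = 8·P_y/P_x, independent of income; and y* = (M − 8·P_y)/P_y.
At the given prices: x* = 8·7/11 = 5.0909.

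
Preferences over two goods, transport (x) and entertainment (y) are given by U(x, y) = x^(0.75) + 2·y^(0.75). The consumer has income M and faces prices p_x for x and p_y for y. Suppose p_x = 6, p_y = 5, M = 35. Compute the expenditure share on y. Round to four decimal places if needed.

share on y = 0.9651

Substitute y = (y/x)·x into the budget: x* = M/(p_x + p_y·(y/x)).
Numerically y/x = 33.1776, so x* = 35/(6 + 5·33.1776) = 0.2036 and y* = 33.1776·0.2036 = 6.7557.
Expenditure on y: 5·6.7557 = 33.7783; share = 0.9651.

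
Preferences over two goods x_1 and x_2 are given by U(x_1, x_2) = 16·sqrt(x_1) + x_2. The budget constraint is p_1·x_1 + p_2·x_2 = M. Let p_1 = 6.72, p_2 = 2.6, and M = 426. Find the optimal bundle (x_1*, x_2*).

Set MRS = p_1/p_2: 8·x_1^(−1/2) = p_1/p_2.
Thus x_1* = (8·p_2/p_1)² — independent of M — with the rest of income spent on x_2.
Plugging in: x_1* = (8·2.6/6.72)² = 9.5805, x_2* = 139.0842.

x_1* = 9.5805, x_2* = 139.0842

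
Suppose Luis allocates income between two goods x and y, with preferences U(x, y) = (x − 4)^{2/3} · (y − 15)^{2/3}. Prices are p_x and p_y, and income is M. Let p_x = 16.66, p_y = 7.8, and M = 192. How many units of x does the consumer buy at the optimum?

MRS = (y−15)/(x−4). Tangency with p_x/p_y gives y−15 = (p_x/p_y)·(x−4).
Substituting into the budget: x* = 4 + 0.5·(M − 4·p_x − 15·p_y)/p_x, and y* = 15 + 0.5·(…)/p_y.
Discretionary income = 192 − 4·16.66 − 15·7.8 = 8.36; x* = 4 + 0.5·8.36/16.66 = 4.2509.

x* = 4.2509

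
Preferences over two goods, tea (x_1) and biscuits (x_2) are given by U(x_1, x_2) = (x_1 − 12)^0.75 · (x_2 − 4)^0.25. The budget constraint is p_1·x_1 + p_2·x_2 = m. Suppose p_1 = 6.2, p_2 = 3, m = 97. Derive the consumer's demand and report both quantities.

x_1* = 13.2823, x_2* = 4.8833

Let x_1' = x_1−12, x_2' = x_2−4. MRS = 3·x_2'/x_1' = p_1/p_2.
Substituting into the budget: x_1* = 12 + 0.75·(m − 12·p_1 − 4·p_2)/p_1, and x_2* = 4 + 0.25·(…)/p_2.
Discretionary income = 97 − 12·6.2 − 4·3 = 10.6; x_1* = 12 + 0.75·10.6/6.2 = 13.2823; x_2* = 4 + 0.25·10.6/3 = 4.8833.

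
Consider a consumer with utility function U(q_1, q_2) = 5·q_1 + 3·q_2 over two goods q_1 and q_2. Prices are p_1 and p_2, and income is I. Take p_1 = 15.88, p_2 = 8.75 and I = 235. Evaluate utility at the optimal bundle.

V = 80.5714

Perfect substitutes: compare marginal utility per dollar. 5/p_1 vs 3/p_2 → 0.3149 vs 0.3429.
q_2 gives more utility per dollar, so spend all income on q_2: q_2* = I/p_2, q_1* = 0.
Numerically: q_1* = 0, q_2* = 26.8571.
Utility at the optimum: U(0, 26.8571) = 80.5714.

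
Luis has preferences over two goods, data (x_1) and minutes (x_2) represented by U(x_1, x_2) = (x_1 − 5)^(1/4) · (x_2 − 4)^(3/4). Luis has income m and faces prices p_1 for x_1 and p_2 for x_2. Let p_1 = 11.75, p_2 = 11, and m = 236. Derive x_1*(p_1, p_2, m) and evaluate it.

x_1* = 7.8351

Let x_1' = x_1−5, x_2' = x_2−4. MRS = (1/3)·x_2'/x_1' = p_1/p_2.
Substituting into the budget: x_1* = 5 + 0.25·(m − 5·p_1 − 4·p_2)/p_1, and x_2* = 4 + 0.75·(…)/p_2.
Discretionary income = 236 − 5·11.75 − 4·11 = 133.25; x_1* = 5 + 0.25·133.25/11.75 = 7.8351.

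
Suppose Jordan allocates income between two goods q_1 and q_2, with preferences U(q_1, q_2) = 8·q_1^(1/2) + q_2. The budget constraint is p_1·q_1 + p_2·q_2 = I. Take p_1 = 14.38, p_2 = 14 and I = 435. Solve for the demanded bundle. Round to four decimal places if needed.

Solve: √q_1 = 4·p_2/p_1, so q_1*(p_1,p_2) = (4·p_2/p_1)², and q_2* = (I − p_1·q_1*)/p_2.
Plugging in: q_1* = (4·14/14.38)² = 15.1656, q_2* = 15.4942.

q_1* = 15.1656, q_2* = 15.4942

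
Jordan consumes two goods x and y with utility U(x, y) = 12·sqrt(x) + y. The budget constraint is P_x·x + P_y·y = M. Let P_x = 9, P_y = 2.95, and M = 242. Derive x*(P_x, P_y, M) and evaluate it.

x* = 3.8678

Utility is quasi-linear in y; the FOC for x is 6/√x = P_x/P_y.
Solve: √x = 6·P_y/P_x, so x*(P_x,P_y) = (6·P_y/P_x)², and y* = (M − P_x·x*)/P_y.
Plugging in: x* = (6·2.95/9)² = 3.8678.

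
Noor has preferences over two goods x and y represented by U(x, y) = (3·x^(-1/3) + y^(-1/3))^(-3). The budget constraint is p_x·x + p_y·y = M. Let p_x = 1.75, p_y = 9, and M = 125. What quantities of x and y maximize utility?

x* = 43.0129, y* = 5.5253

MRS = MU_x/MU_y = 3·(y/x)^(4/3). Set equal to p_x/p_y.
Solve for the ratio: y/x = [(1/3)·p_x/p_y]^(0.75).
Substitute y = (y/x)·x into the budget: x* = M/(p_x + p_y·(y/x)).
Numerically y/x = 0.128456, so x* = 125/(1.75 + 9·0.128456) = 43.0129 and y* = 0.128456·43.0129 = 5.5253.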